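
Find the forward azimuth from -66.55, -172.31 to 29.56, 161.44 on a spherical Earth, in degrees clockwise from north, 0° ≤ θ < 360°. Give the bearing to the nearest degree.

Δλ = 161.44 − -172.31 = 333.75°; wrapped into (−180°, 180°]: -26.25°.
θ = atan2( sin Δλ · cos φ₂ , cos φ₁ · sin φ₂ − sin φ₁ · cos φ₂ · cos Δλ )
  = atan2(-0.38472, 0.91202) = -22.872° → normalised to [0°, 360°): 337.128°.

337°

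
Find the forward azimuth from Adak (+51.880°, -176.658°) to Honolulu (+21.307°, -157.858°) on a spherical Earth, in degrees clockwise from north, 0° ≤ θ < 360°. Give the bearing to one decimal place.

Δλ = -157.858 − -176.658 = 18.800°.
θ = atan2( sin Δλ · cos φ₂ , cos φ₁ · sin φ₂ − sin φ₁ · cos φ₂ · cos Δλ )
  = atan2(0.30024, -0.46953) = 147.404° → normalised to [0°, 360°): 147.404°.

147.4°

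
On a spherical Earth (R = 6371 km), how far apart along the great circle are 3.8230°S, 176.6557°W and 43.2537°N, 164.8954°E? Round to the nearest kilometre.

Δλ = 164.8954 − -176.6557 = 341.5511°; wrapped into (−180°, 180°]: -18.4489°.
Δφ = 43.2537 − -3.8230 = 47.0767°.
a = sin²(Δφ/2) + cos φ₁ · cos φ₂ · sin²(Δλ/2) = 0.178165.
c = 2·atan2(√a, √(1−a)) = 0.87151 rad → d = 6371·c ≈ 5552.40 km.

5552 km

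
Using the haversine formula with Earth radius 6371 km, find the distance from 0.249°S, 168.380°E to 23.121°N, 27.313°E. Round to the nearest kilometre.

Δλ = 27.313 − 168.380 = -141.067°.
Δφ = 23.121 − -0.249 = 23.370°.
a = sin²(Δφ/2) + cos φ₁ · cos φ₂ · sin²(Δλ/2) = 0.858550.
c = 2·atan2(√a, √(1−a)) = 2.37043 rad → d = 6371·c ≈ 15102.00 km.

15102 km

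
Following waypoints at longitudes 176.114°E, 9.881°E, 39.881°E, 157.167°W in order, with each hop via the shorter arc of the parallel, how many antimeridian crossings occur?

1

Leg 1: +176.114° → +9.881°, shortest Δλ = -166.233° (west) — does not cross 180°.
Leg 2: +9.881° → +39.881°, shortest Δλ = 30.0° (east) — does not cross 180°.
Leg 3: +39.881° → -157.167°, shortest Δλ = 162.952° (east) — crosses 180°.
Total crossings: 1.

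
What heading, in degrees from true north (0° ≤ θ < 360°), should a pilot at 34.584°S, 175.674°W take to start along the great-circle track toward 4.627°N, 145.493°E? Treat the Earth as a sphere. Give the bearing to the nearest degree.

309°

Δλ = 145.493 − -175.674 = 321.167°; wrapped into (−180°, 180°]: -38.833°.
θ = atan2( sin Δλ · cos φ₂ , cos φ₁ · sin φ₂ − sin φ₁ · cos φ₂ · cos Δλ )
  = atan2(-0.62501, 0.50713) = -50.944° → normalised to [0°, 360°): 309.056°.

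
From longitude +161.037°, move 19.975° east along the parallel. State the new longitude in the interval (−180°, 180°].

-178.988°

Start at +161.037°; shift +19.975° → +181.012°.
+181.012° lies outside (−180°, 180°]; subtract 360° → -178.988°.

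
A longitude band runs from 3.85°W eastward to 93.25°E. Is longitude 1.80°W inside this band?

Band width going east from -3.85° to +93.25°: ((93.25 − -3.85) mod 360) = 97.10°.
Offset of -1.80° east of the west edge: ((-1.80 − -3.85) mod 360) = 2.05°.
2.05° ≤ 97.10° ⇒ inside.

Yes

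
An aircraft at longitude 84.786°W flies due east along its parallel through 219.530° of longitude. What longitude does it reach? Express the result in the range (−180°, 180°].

Start at -84.786°; shift +219.530° → +134.744°.
+134.744° already lies in (−180°, 180°].

134.744°E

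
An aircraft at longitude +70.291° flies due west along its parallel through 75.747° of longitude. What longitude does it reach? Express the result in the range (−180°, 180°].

Start at +70.291°; shift −75.747° → -5.456°.
-5.456° already lies in (−180°, 180°].

-5.456°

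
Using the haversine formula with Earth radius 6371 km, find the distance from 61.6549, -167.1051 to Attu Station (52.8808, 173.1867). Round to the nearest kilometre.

Δλ = 173.1867 − -167.1051 = 340.2918°; wrapped into (−180°, 180°]: -19.7082°.
Δφ = 52.8808 − 61.6549 = -8.7741°.
a = sin²(Δφ/2) + cos φ₁ · cos φ₂ · sin²(Δλ/2) = 0.014243.
c = 2·atan2(√a, √(1−a)) = 0.23926 rad → d = 6371·c ≈ 1524.32 km.

1524 km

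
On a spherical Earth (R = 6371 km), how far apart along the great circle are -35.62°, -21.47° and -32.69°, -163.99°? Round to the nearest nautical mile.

6196 nmi

Δλ = -163.99 − -21.47 = -142.52°.
Δφ = -32.69 − -35.62 = 2.93°.
a = sin²(Δφ/2) + cos φ₁ · cos φ₂ · sin²(Δλ/2) = 0.614177.
c = 2·atan2(√a, √(1−a)) = 1.80118 rad → d = 6371·c ≈ 11475.34 km ≈ 6196.19 nmi.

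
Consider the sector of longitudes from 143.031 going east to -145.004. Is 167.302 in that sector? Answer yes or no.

Yes

Band width going east from +143.031° to -145.004°: ((-145.004 − 143.031) mod 360) = 71.965°.
Offset of +167.302° east of the west edge: ((167.302 − 143.031) mod 360) = 24.271°.
24.271° ≤ 71.965° ⇒ inside.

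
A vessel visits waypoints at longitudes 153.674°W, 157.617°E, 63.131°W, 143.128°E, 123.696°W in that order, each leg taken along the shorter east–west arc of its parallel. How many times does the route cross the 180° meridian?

Leg 1: -153.674° → +157.617°, shortest Δλ = -48.709° (west) — crosses 180°.
Leg 2: +157.617° → -63.131°, shortest Δλ = 139.252° (east) — crosses 180°.
Leg 3: -63.131° → +143.128°, shortest Δλ = -153.741° (west) — crosses 180°.
Leg 4: +143.128° → -123.696°, shortest Δλ = 93.176° (east) — crosses 180°.
Total crossings: 4.

4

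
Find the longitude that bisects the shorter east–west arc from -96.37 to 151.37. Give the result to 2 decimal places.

Signed shortest Δλ from -96.37° to +151.37° is -112.26°.
Midpoint longitude = -96.37° + (-112.26°)/2 = -96.37° − 56.13° = -152.50°.
(The naïve average (-96.37 + +151.37)/2 = 27.5° is on the wrong side of the globe.)

-152.50°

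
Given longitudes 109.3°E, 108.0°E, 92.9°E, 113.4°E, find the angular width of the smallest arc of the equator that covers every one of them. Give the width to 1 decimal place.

Sort the longitudes: +92.9°, +108.0°, +109.3°, +113.4°.
Eastward gaps between consecutive values (wrapping around): 15.1°, 1.3°, 4.1°, 339.5°.
Largest gap = 339.5° ⇒ minimal covering band is its complement: 360° − 339.5° = 20.5°.
Band runs from +92.9° eastward to +113.4°.

20.5°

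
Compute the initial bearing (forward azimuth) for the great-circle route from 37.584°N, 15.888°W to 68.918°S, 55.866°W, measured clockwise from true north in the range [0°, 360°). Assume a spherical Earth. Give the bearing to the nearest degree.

194°

Δλ = -55.866 − -15.888 = -39.978°.
θ = atan2( sin Δλ · cos φ₂ , cos φ₁ · sin φ₂ − sin φ₁ · cos φ₂ · cos Δλ )
  = atan2(-0.23111, -0.90754) = -165.713° → normalised to [0°, 360°): 194.287°.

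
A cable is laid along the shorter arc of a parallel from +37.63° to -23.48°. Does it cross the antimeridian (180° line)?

Signed shortest Δλ = ((-23.48 − 37.63 + 180) mod 360) − 180 = -61.11°.
Going west by 61.11° from +37.63° reaches -23.48° without touching 180°.

No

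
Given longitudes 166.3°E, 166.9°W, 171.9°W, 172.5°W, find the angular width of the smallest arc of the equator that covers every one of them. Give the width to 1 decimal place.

Sort the longitudes: -172.5°, -171.9°, -166.9°, +166.3°.
Eastward gaps between consecutive values (wrapping around): 0.6°, 5.0°, 333.2°, 21.2°.
Largest gap = 333.2° ⇒ minimal covering band is its complement: 360° − 333.2° = 26.8°.
Band runs from +166.3° eastward to -166.9°, crossing the antimeridian.

26.8°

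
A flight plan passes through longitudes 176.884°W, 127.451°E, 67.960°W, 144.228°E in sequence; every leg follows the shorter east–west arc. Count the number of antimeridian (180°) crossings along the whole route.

Leg 1: -176.884° → +127.451°, shortest Δλ = -55.665° (west) — crosses 180°.
Leg 2: +127.451° → -67.960°, shortest Δλ = 164.589° (east) — crosses 180°.
Leg 3: -67.960° → +144.228°, shortest Δλ = -147.812° (west) — crosses 180°.
Total crossings: 3.

3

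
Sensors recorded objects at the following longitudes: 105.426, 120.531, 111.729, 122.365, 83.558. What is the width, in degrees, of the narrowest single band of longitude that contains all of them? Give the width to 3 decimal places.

Sort the longitudes: +83.558°, +105.426°, +111.729°, +120.531°, +122.365°.
Eastward gaps between consecutive values (wrapping around): 21.868°, 6.303°, 8.802°, 1.834°, 321.193°.
Largest gap = 321.193° ⇒ minimal covering band is its complement: 360° − 321.193° = 38.807°.
Band runs from +83.558° eastward to +122.365°.

38.807°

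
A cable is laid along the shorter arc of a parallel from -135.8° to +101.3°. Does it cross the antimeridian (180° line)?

Yes

Naïve |101.3 − -135.8| = 237.1° > 180°, so the shorter arc goes the other way round — across 180°.
Signed shortest Δλ = ((101.3 − -135.8 + 180) mod 360) − 180 = -122.9°.
Going west by 122.9° from -135.8° passes through 180° before reaching +101.3°.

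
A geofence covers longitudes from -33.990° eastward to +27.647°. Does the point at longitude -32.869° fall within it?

Yes

Band width going east from -33.990° to +27.647°: ((27.647 − -33.990) mod 360) = 61.637°.
Offset of -32.869° east of the west edge: ((-32.869 − -33.990) mod 360) = 1.121°.
1.121° ≤ 61.637° ⇒ inside.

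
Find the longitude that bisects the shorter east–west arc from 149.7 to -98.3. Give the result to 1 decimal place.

-154.3°

Signed shortest Δλ from +149.7° to -98.3° is +112.0°.
Midpoint longitude = +149.7° + (+112.0°)/2 = +149.7° + 56.0° = +205.7°.
Normalise into (−180°, 180°]: -154.3°.
(The naïve average (+149.7 + -98.3)/2 = 25.7° is on the wrong side of the globe.)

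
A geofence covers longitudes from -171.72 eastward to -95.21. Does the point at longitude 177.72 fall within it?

No

Band width going east from -171.72° to -95.21°: ((-95.21 − -171.72) mod 360) = 76.51°.
Offset of +177.72° east of the west edge: ((177.72 − -171.72) mod 360) = 349.44°.
349.44° > 76.51° ⇒ outside.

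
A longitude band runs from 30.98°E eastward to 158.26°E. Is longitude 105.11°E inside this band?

Yes

Band width going east from +30.98° to +158.26°: ((158.26 − 30.98) mod 360) = 127.28°.
Offset of +105.11° east of the west edge: ((105.11 − 30.98) mod 360) = 74.13°.
74.13° ≤ 127.28° ⇒ inside.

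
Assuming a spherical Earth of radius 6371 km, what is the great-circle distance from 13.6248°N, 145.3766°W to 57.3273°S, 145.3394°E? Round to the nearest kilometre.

10088 km

Δλ = 145.3394 − -145.3766 = 290.7160°; wrapped into (−180°, 180°]: -69.2840°.
Δφ = -57.3273 − 13.6248 = -70.9521°.
a = sin²(Δφ/2) + cos φ₁ · cos φ₂ · sin²(Δλ/2) = 0.506351.
c = 2·atan2(√a, √(1−a)) = 1.58350 rad → d = 6371·c ≈ 10088.47 km.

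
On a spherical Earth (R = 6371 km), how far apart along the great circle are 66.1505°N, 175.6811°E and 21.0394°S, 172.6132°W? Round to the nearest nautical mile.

Δλ = -172.6132 − 175.6811 = -348.2943°; wrapped into (−180°, 180°]: 11.7057°.
Δφ = -21.0394 − 66.1505 = -87.1899°.
a = sin²(Δφ/2) + cos φ₁ · cos φ₂ · sin²(Δλ/2) = 0.479411.
c = 2·atan2(√a, √(1−a)) = 1.52961 rad → d = 6371·c ≈ 9745.13 km ≈ 5261.95 nmi.

5262 nmi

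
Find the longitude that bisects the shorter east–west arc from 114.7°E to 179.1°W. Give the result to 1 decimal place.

Signed shortest Δλ from +114.7° to -179.1° is +66.2°.
Midpoint longitude = +114.7° + (+66.2°)/2 = +114.7° + 33.1° = +147.8°.
(The naïve average (+114.7 + -179.1)/2 = -32.2° is on the wrong side of the globe.)

147.8°E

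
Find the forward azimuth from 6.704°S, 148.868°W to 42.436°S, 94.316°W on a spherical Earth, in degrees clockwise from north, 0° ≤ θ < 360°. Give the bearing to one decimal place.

Δλ = -94.316 − -148.868 = 54.552°.
θ = atan2( sin Δλ · cos φ₂ , cos φ₁ · sin φ₂ − sin φ₁ · cos φ₂ · cos Δλ )
  = atan2(0.60123, -0.62018) = 135.889° → normalised to [0°, 360°): 135.889°.

135.9°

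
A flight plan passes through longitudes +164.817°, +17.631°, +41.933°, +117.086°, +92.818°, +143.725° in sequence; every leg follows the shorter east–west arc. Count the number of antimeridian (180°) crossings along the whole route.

0

Leg 1: +164.817° → +17.631°, shortest Δλ = -147.186° (west) — does not cross 180°.
Leg 2: +17.631° → +41.933°, shortest Δλ = 24.302° (east) — does not cross 180°.
Leg 3: +41.933° → +117.086°, shortest Δλ = 75.153° (east) — does not cross 180°.
Leg 4: +117.086° → +92.818°, shortest Δλ = -24.268° (west) — does not cross 180°.
Leg 5: +92.818° → +143.725°, shortest Δλ = 50.907° (east) — does not cross 180°.
Total crossings: 0.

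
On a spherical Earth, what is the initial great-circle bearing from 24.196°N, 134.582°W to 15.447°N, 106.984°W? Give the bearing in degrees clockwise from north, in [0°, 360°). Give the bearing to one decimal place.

103.5°

Δλ = -106.984 − -134.582 = 27.598°.
θ = atan2( sin Δλ · cos φ₂ , cos φ₁ · sin φ₂ − sin φ₁ · cos φ₂ · cos Δλ )
  = atan2(0.44653, -0.10716) = 103.494° → normalised to [0°, 360°): 103.494°.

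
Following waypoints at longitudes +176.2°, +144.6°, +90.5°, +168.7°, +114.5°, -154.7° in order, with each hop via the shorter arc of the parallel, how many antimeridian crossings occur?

Leg 1: +176.2° → +144.6°, shortest Δλ = -31.6° (west) — does not cross 180°.
Leg 2: +144.6° → +90.5°, shortest Δλ = -54.1° (west) — does not cross 180°.
Leg 3: +90.5° → +168.7°, shortest Δλ = 78.2° (east) — does not cross 180°.
Leg 4: +168.7° → +114.5°, shortest Δλ = -54.2° (west) — does not cross 180°.
Leg 5: +114.5° → -154.7°, shortest Δλ = 90.8° (east) — crosses 180°.
Total crossings: 1.

1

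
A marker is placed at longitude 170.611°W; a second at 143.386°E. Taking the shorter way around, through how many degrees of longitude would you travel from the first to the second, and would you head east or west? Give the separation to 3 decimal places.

Raw difference: 143.386 − -170.611 = 313.997°.
Normalise into (−180°, 180°]: 313.997° − 360° = -46.003°.
Negative ⇒ the second point lies to the west; separation 46.003°.

46.003° west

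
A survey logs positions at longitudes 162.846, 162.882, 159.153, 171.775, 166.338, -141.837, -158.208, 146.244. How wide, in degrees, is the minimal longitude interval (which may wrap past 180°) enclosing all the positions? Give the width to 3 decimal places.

71.919°

Sort the longitudes: -158.208°, -141.837°, +146.244°, +159.153°, +162.846°, +162.882°, +166.338°, +171.775°.
Eastward gaps between consecutive values (wrapping around): 16.371°, 288.081°, 12.909°, 3.693°, 0.036°, 3.456°, 5.437°, 30.017°.
Largest gap = 288.081° ⇒ minimal covering band is its complement: 360° − 288.081° = 71.919°.
Band runs from +146.244° eastward to -141.837°, crossing the antimeridian.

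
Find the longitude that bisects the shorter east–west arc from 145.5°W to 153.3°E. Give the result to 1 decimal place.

Signed shortest Δλ from -145.5° to +153.3° is -61.2°.
Midpoint longitude = -145.5° + (-61.2°)/2 = -145.5° − 30.6° = -176.1°.
(The naïve average (-145.5 + +153.3)/2 = 3.9° is on the wrong side of the globe.)

176.1°W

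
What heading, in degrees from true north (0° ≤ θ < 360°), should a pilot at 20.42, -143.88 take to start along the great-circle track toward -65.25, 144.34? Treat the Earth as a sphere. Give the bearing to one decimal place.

203.9°

Δλ = 144.34 − -143.88 = 288.22°; wrapped into (−180°, 180°]: -71.78°.
θ = atan2( sin Δλ · cos φ₂ , cos φ₁ · sin φ₂ − sin φ₁ · cos φ₂ · cos Δλ )
  = atan2(-0.39767, -0.89675) = -156.085° → normalised to [0°, 360°): 203.915°.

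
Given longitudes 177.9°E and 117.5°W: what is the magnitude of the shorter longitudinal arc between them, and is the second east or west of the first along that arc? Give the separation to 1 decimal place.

64.6° east

Raw difference: -117.5 − 177.9 = -295.4°.
Normalise into (−180°, 180°]: -295.4° + 360° = 64.6°.
Positive ⇒ the second point lies to the east; separation 64.6°.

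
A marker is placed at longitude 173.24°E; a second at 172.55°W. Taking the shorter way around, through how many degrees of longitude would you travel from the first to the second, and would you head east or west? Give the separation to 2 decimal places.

14.21° east

Raw difference: -172.55 − 173.24 = -345.79°.
Normalise into (−180°, 180°]: -345.79° + 360° = 14.21°.
Positive ⇒ the second point lies to the east; separation 14.21°.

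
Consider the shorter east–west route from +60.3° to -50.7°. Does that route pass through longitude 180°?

No

Signed shortest Δλ = ((-50.7 − 60.3 + 180) mod 360) − 180 = -111.0°.
Going west by 111.0° from +60.3° reaches -50.7° without touching 180°.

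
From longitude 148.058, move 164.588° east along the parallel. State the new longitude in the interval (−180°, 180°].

-47.354°

Start at +148.058°; shift +164.588° → +312.646°.
+312.646° lies outside (−180°, 180°]; subtract 360° → -47.354°.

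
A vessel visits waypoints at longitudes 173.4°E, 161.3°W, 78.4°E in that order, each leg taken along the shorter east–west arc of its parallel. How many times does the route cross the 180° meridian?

Leg 1: +173.4° → -161.3°, shortest Δλ = 25.3° (east) — crosses 180°.
Leg 2: -161.3° → +78.4°, shortest Δλ = -120.3° (west) — crosses 180°.
Total crossings: 2.

2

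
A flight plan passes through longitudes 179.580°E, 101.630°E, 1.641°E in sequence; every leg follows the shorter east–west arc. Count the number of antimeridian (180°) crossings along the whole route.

0

Leg 1: +179.580° → +101.630°, shortest Δλ = -77.95° (west) — does not cross 180°.
Leg 2: +101.630° → +1.641°, shortest Δλ = -99.989° (west) — does not cross 180°.
Total crossings: 0.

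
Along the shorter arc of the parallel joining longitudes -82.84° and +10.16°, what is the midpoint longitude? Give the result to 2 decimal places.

-36.34°

Signed shortest Δλ from -82.84° to +10.16° is +93.00°.
Midpoint longitude = -82.84° + (+93.00°)/2 = -82.84° + 46.50° = -36.34°.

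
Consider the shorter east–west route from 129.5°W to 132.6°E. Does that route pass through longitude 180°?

Yes

Naïve |132.6 − -129.5| = 262.1° > 180°, so the shorter arc goes the other way round — across 180°.
Signed shortest Δλ = ((132.6 − -129.5 + 180) mod 360) − 180 = -97.9°.
Going west by 97.9° from -129.5° passes through 180° before reaching +132.6°.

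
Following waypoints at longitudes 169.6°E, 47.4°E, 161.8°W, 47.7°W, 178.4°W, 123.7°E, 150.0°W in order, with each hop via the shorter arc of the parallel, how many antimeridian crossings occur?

3

Leg 1: +169.6° → +47.4°, shortest Δλ = -122.2° (west) — does not cross 180°.
Leg 2: +47.4° → -161.8°, shortest Δλ = 150.8° (east) — crosses 180°.
Leg 3: -161.8° → -47.7°, shortest Δλ = 114.1° (east) — does not cross 180°.
Leg 4: -47.7° → -178.4°, shortest Δλ = -130.7° (west) — does not cross 180°.
Leg 5: -178.4° → +123.7°, shortest Δλ = -57.9° (west) — crosses 180°.
Leg 6: +123.7° → -150.0°, shortest Δλ = 86.3° (east) — crosses 180°.
Total crossings: 3.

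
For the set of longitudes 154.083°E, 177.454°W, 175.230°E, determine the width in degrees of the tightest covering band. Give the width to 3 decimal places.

28.463°

Sort the longitudes: -177.454°, +154.083°, +175.230°.
Eastward gaps between consecutive values (wrapping around): 331.537°, 21.147°, 7.316°.
Largest gap = 331.537° ⇒ minimal covering band is its complement: 360° − 331.537° = 28.463°.
Band runs from +154.083° eastward to -177.454°, crossing the antimeridian.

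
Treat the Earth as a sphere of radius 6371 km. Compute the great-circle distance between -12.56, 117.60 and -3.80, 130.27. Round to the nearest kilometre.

1700 km

Δλ = 130.27 − 117.60 = 12.67°.
Δφ = -3.80 − -12.56 = 8.76°.
a = sin²(Δφ/2) + cos φ₁ · cos φ₂ · sin²(Δλ/2) = 0.017690.
c = 2·atan2(√a, √(1−a)) = 0.26680 rad → d = 6371·c ≈ 1699.78 km.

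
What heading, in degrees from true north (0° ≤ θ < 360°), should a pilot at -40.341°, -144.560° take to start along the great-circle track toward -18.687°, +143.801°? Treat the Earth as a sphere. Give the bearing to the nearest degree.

267°

Δλ = 143.801 − -144.560 = 288.361°; wrapped into (−180°, 180°]: -71.639°.
θ = atan2( sin Δλ · cos φ₂ , cos φ₁ · sin φ₂ − sin φ₁ · cos φ₂ · cos Δλ )
  = atan2(-0.89906, -0.05105) = -93.250° → normalised to [0°, 360°): 266.750°.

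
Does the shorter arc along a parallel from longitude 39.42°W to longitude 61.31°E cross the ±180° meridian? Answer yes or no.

Signed shortest Δλ = ((61.31 − -39.42 + 180) mod 360) − 180 = 100.73°.
Going east by 100.73° from -39.42° reaches +61.31° without touching 180°.

No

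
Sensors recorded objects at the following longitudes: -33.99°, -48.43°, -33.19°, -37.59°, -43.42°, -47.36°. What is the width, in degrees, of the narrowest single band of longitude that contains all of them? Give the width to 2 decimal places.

Sort the longitudes: -48.43°, -47.36°, -43.42°, -37.59°, -33.99°, -33.19°.
Eastward gaps between consecutive values (wrapping around): 1.07°, 3.94°, 5.83°, 3.60°, 0.80°, 344.76°.
Largest gap = 344.76° ⇒ minimal covering band is its complement: 360° − 344.76° = 15.24°.
Band runs from -48.43° eastward to -33.19°.

15.24°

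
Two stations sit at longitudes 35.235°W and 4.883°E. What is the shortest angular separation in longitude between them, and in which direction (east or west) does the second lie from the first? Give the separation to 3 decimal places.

40.118° east

Raw difference: 4.883 − -35.235 = 40.118°.
Normalise into (−180°, 180°]: 40.118° stays 40.118°.
Positive ⇒ the second point lies to the east; separation 40.118°.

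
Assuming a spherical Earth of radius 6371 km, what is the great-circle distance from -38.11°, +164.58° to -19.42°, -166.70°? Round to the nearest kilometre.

Δλ = -166.70 − 164.58 = -331.28°; wrapped into (−180°, 180°]: 28.72°.
Δφ = -19.42 − -38.11 = 18.69°.
a = sin²(Δφ/2) + cos φ₁ · cos φ₂ · sin²(Δλ/2) = 0.072012.
c = 2·atan2(√a, √(1−a)) = 0.54336 rad → d = 6371·c ≈ 3461.74 km.

3462 km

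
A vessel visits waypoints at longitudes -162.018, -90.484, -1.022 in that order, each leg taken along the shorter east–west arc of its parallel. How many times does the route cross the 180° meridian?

0

Leg 1: -162.018° → -90.484°, shortest Δλ = 71.534° (east) — does not cross 180°.
Leg 2: -90.484° → -1.022°, shortest Δλ = 89.462° (east) — does not cross 180°.
Total crossings: 0.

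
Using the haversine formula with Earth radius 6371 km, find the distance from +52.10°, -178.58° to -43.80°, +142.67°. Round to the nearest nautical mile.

6098 nmi

Δλ = 142.67 − -178.58 = 321.25°; wrapped into (−180°, 180°]: -38.75°.
Δφ = -43.80 − 52.10 = -95.90°.
a = sin²(Δφ/2) + cos φ₁ · cos φ₂ · sin²(Δλ/2) = 0.600192.
c = 2·atan2(√a, √(1−a)) = 1.77255 rad → d = 6371·c ≈ 11292.89 km ≈ 6097.68 nmi.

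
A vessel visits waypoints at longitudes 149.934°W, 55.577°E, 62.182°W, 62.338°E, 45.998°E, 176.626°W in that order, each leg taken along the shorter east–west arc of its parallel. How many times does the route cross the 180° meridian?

Leg 1: -149.934° → +55.577°, shortest Δλ = -154.489° (west) — crosses 180°.
Leg 2: +55.577° → -62.182°, shortest Δλ = -117.759° (west) — does not cross 180°.
Leg 3: -62.182° → +62.338°, shortest Δλ = 124.52° (east) — does not cross 180°.
Leg 4: +62.338° → +45.998°, shortest Δλ = -16.34° (west) — does not cross 180°.
Leg 5: +45.998° → -176.626°, shortest Δλ = 137.376° (east) — crosses 180°.
Total crossings: 2.

2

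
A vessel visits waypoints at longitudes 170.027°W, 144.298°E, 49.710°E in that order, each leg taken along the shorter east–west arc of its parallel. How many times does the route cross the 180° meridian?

Leg 1: -170.027° → +144.298°, shortest Δλ = -45.675° (west) — crosses 180°.
Leg 2: +144.298° → +49.710°, shortest Δλ = -94.588° (west) — does not cross 180°.
Total crossings: 1.

1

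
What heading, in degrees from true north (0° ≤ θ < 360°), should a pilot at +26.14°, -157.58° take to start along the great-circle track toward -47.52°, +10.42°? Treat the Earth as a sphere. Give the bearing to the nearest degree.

159°

Δλ = 10.42 − -157.58 = 168.00°.
θ = atan2( sin Δλ · cos φ₂ , cos φ₁ · sin φ₂ − sin φ₁ · cos φ₂ · cos Δλ )
  = atan2(0.14041, -0.37105) = 159.273° → normalised to [0°, 360°): 159.273°.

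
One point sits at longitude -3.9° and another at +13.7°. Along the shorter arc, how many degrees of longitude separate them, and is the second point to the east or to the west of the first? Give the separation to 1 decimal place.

17.6° east

Raw difference: 13.7 − -3.9 = 17.6°.
Normalise into (−180°, 180°]: 17.6° stays 17.6°.
Positive ⇒ the second point lies to the east; separation 17.6°.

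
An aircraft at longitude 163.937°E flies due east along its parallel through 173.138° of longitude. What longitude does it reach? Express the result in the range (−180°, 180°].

Start at +163.937°; shift +173.138° → +337.075°.
+337.075° lies outside (−180°, 180°]; subtract 360° → -22.925°.

22.925°W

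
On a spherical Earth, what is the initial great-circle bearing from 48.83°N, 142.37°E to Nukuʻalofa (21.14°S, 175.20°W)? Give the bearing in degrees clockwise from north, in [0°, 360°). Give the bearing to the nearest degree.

140°

Δλ = -175.20 − 142.37 = -317.57°; wrapped into (−180°, 180°]: 42.43°.
θ = atan2( sin Δλ · cos φ₂ , cos φ₁ · sin φ₂ − sin φ₁ · cos φ₂ · cos Δλ )
  = atan2(0.62928, -0.75563) = 140.213° → normalised to [0°, 360°): 140.213°.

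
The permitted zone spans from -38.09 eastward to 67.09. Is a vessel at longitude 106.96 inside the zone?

No

Band width going east from -38.09° to +67.09°: ((67.09 − -38.09) mod 360) = 105.18°.
Offset of +106.96° east of the west edge: ((106.96 − -38.09) mod 360) = 145.05°.
145.05° > 105.18° ⇒ outside.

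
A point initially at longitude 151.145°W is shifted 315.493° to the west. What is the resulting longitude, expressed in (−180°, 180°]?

Start at -151.145°; shift −315.493° → -466.638°.
-466.638° lies outside (−180°, 180°]; add 360° → -106.638°.

106.638°W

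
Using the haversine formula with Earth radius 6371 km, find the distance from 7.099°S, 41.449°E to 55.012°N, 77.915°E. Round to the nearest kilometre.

Δλ = 77.915 − 41.449 = 36.466°.
Δφ = 55.012 − -7.099 = 62.111°.
a = sin²(Δφ/2) + cos φ₁ · cos φ₂ · sin²(Δλ/2) = 0.321823.
c = 2·atan2(√a, √(1−a)) = 1.20643 rad → d = 6371·c ≈ 7686.19 km.

7686 km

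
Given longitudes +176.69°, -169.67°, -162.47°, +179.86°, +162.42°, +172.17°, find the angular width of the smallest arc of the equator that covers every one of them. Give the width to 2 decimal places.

35.11°

Sort the longitudes: -169.67°, -162.47°, +162.42°, +172.17°, +176.69°, +179.86°.
Eastward gaps between consecutive values (wrapping around): 7.20°, 324.89°, 9.75°, 4.52°, 3.17°, 10.47°.
Largest gap = 324.89° ⇒ minimal covering band is its complement: 360° − 324.89° = 35.11°.
Band runs from +162.42° eastward to -162.47°, crossing the antimeridian.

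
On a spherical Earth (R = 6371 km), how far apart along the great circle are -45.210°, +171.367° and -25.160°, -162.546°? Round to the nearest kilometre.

Δλ = -162.546 − 171.367 = -333.913°; wrapped into (−180°, 180°]: 26.087°.
Δφ = -25.160 − -45.210 = 20.050°.
a = sin²(Δφ/2) + cos φ₁ · cos φ₂ · sin²(Δλ/2) = 0.062784.
c = 2·atan2(√a, √(1−a)) = 0.50653 rad → d = 6371·c ≈ 3227.11 km.

3227 km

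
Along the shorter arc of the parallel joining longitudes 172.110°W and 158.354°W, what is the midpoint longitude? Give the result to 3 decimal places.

Signed shortest Δλ from -172.110° to -158.354° is +13.756°.
Midpoint longitude = -172.110° + (+13.756°)/2 = -172.110° + 6.878° = -165.232°.

165.232°W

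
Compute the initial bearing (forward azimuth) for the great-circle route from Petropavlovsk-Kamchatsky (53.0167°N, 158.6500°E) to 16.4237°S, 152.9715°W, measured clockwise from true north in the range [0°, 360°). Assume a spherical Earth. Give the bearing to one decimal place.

Δλ = -152.9715 − 158.6500 = -311.6215°; wrapped into (−180°, 180°]: 48.3785°.
θ = atan2( sin Δλ · cos φ₂ , cos φ₁ · sin φ₂ − sin φ₁ · cos φ₂ · cos Δλ )
  = atan2(0.71705, -0.67902) = 133.440° → normalised to [0°, 360°): 133.440°.

133.4°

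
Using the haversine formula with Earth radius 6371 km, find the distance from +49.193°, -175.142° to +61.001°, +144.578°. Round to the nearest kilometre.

2819 km

Δλ = 144.578 − -175.142 = 319.720°; wrapped into (−180°, 180°]: -40.280°.
Δφ = 61.001 − 49.193 = 11.808°.
a = sin²(Δφ/2) + cos φ₁ · cos φ₂ · sin²(Δλ/2) = 0.048140.
c = 2·atan2(√a, √(1−a)) = 0.44242 rad → d = 6371·c ≈ 2818.65 km.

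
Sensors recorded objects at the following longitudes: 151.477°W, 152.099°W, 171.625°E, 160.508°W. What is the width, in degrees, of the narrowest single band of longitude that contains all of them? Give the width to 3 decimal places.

36.898°

Sort the longitudes: -160.508°, -152.099°, -151.477°, +171.625°.
Eastward gaps between consecutive values (wrapping around): 8.409°, 0.622°, 323.102°, 27.867°.
Largest gap = 323.102° ⇒ minimal covering band is its complement: 360° − 323.102° = 36.898°.
Band runs from +171.625° eastward to -151.477°, crossing the antimeridian.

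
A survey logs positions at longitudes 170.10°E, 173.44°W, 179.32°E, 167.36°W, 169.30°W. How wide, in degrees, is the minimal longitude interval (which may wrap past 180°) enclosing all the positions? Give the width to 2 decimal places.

22.54°

Sort the longitudes: -173.44°, -169.30°, -167.36°, +170.10°, +179.32°.
Eastward gaps between consecutive values (wrapping around): 4.14°, 1.94°, 337.46°, 9.22°, 7.24°.
Largest gap = 337.46° ⇒ minimal covering band is its complement: 360° − 337.46° = 22.54°.
Band runs from +170.10° eastward to -167.36°, crossing the antimeridian.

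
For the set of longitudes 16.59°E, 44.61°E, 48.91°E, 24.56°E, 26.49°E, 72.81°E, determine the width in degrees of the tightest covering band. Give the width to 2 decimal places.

56.22°

Sort the longitudes: +16.59°, +24.56°, +26.49°, +44.61°, +48.91°, +72.81°.
Eastward gaps between consecutive values (wrapping around): 7.97°, 1.93°, 18.12°, 4.30°, 23.90°, 303.78°.
Largest gap = 303.78° ⇒ minimal covering band is its complement: 360° − 303.78° = 56.22°.
Band runs from +16.59° eastward to +72.81°.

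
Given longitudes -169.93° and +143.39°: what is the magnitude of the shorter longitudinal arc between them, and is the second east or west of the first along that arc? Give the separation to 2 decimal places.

Raw difference: 143.39 − -169.93 = 313.32°.
Normalise into (−180°, 180°]: 313.32° − 360° = -46.68°.
Negative ⇒ the second point lies to the west; separation 46.68°.

46.68° west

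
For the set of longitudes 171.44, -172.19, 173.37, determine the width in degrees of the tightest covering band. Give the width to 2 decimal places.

Sort the longitudes: -172.19°, +171.44°, +173.37°.
Eastward gaps between consecutive values (wrapping around): 343.63°, 1.93°, 14.44°.
Largest gap = 343.63° ⇒ minimal covering band is its complement: 360° − 343.63° = 16.37°.
Band runs from +171.44° eastward to -172.19°, crossing the antimeridian.

16.37°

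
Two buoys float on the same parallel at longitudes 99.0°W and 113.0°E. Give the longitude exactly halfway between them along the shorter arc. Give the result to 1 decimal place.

173.0°W

Signed shortest Δλ from -99.0° to +113.0° is -148.0°.
Midpoint longitude = -99.0° + (-148.0°)/2 = -99.0° − 74.0° = -173.0°.
(The naïve average (-99.0 + +113.0)/2 = 7.0° is on the wrong side of the globe.)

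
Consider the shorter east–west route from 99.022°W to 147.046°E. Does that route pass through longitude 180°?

Naïve |147.046 − -99.022| = 246.068° > 180°, so the shorter arc goes the other way round — across 180°.
Signed shortest Δλ = ((147.046 − -99.022 + 180) mod 360) − 180 = -113.932°.
Going west by 113.932° from -99.022° passes through 180° before reaching +147.046°.

Yes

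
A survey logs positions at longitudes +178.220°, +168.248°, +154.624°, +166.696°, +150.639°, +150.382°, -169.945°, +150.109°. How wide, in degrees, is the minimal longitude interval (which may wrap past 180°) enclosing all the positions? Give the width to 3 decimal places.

39.946°

Sort the longitudes: -169.945°, +150.109°, +150.382°, +150.639°, +154.624°, +166.696°, +168.248°, +178.220°.
Eastward gaps between consecutive values (wrapping around): 320.054°, 0.273°, 0.257°, 3.985°, 12.072°, 1.552°, 9.972°, 11.835°.
Largest gap = 320.054° ⇒ minimal covering band is its complement: 360° − 320.054° = 39.946°.
Band runs from +150.109° eastward to -169.945°, crossing the antimeridian.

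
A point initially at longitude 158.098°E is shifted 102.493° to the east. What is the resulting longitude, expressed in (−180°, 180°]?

Start at +158.098°; shift +102.493° → +260.591°.
+260.591° lies outside (−180°, 180°]; subtract 360° → -99.409°.

99.409°W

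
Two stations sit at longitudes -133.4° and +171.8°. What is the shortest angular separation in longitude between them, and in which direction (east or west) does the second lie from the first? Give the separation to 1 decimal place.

Raw difference: 171.8 − -133.4 = 305.2°.
Normalise into (−180°, 180°]: 305.2° − 360° = -54.8°.
Negative ⇒ the second point lies to the west; separation 54.8°.

54.8° west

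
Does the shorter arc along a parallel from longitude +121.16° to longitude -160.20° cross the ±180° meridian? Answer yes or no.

Naïve |-160.20 − 121.16| = 281.36° > 180°, so the shorter arc goes the other way round — across 180°.
Signed shortest Δλ = ((-160.20 − 121.16 + 180) mod 360) − 180 = 78.64°.
Going east by 78.64° from +121.16° passes through 180° before reaching -160.20°.

Yes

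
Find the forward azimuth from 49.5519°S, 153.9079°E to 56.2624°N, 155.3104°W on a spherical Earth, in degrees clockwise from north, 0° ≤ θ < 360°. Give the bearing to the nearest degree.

28°

Δλ = -155.3104 − 153.9079 = -309.2183°; wrapped into (−180°, 180°]: 50.7817°.
θ = atan2( sin Δλ · cos φ₂ , cos φ₁ · sin φ₂ − sin φ₁ · cos φ₂ · cos Δλ )
  = atan2(0.43028, 0.80673) = 28.074° → normalised to [0°, 360°): 28.074°.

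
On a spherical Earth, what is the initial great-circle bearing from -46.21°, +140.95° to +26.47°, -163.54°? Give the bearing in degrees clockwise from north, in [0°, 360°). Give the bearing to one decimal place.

47.6°

Δλ = -163.54 − 140.95 = -304.49°; wrapped into (−180°, 180°]: 55.51°.
θ = atan2( sin Δλ · cos φ₂ , cos φ₁ · sin φ₂ − sin φ₁ · cos φ₂ · cos Δλ )
  = atan2(0.73782, 0.67437) = 47.572° → normalised to [0°, 360°): 47.572°.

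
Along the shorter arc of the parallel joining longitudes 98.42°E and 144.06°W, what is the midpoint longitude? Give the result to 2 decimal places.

157.18°E

Signed shortest Δλ from +98.42° to -144.06° is +117.52°.
Midpoint longitude = +98.42° + (+117.52°)/2 = +98.42° + 58.76° = +157.18°.
(The naïve average (+98.42 + -144.06)/2 = -22.82° is on the wrong side of the globe.)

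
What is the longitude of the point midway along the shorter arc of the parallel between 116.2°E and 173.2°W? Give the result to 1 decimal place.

151.5°E

Signed shortest Δλ from +116.2° to -173.2° is +70.6°.
Midpoint longitude = +116.2° + (+70.6°)/2 = +116.2° + 35.3° = +151.5°.
(The naïve average (+116.2 + -173.2)/2 = -28.5° is on the wrong side of the globe.)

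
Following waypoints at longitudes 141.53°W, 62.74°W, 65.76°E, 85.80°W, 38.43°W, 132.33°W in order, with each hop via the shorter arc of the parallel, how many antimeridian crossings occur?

Leg 1: -141.53° → -62.74°, shortest Δλ = 78.79° (east) — does not cross 180°.
Leg 2: -62.74° → +65.76°, shortest Δλ = 128.5° (east) — does not cross 180°.
Leg 3: +65.76° → -85.80°, shortest Δλ = -151.56° (west) — does not cross 180°.
Leg 4: -85.80° → -38.43°, shortest Δλ = 47.37° (east) — does not cross 180°.
Leg 5: -38.43° → -132.33°, shortest Δλ = -93.9° (west) — does not cross 180°.
Total crossings: 0.

0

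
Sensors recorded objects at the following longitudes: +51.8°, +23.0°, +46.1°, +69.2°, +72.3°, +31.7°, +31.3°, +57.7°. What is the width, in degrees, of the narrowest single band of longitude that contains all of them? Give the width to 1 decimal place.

49.3°

Sort the longitudes: +23.0°, +31.3°, +31.7°, +46.1°, +51.8°, +57.7°, +69.2°, +72.3°.
Eastward gaps between consecutive values (wrapping around): 8.3°, 0.4°, 14.4°, 5.7°, 5.9°, 11.5°, 3.1°, 310.7°.
Largest gap = 310.7° ⇒ minimal covering band is its complement: 360° − 310.7° = 49.3°.
Band runs from +23.0° eastward to +72.3°.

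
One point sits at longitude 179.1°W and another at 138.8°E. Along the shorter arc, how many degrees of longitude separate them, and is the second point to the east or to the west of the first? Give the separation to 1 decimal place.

42.1° west

Raw difference: 138.8 − -179.1 = 317.9°.
Normalise into (−180°, 180°]: 317.9° − 360° = -42.1°.
Negative ⇒ the second point lies to the west; separation 42.1°.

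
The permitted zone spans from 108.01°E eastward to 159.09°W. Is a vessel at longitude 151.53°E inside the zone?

Band width going east from +108.01° to -159.09°: ((-159.09 − 108.01) mod 360) = 92.90°.
Offset of +151.53° east of the west edge: ((151.53 − 108.01) mod 360) = 43.52°.
43.52° ≤ 92.90° ⇒ inside.

Yes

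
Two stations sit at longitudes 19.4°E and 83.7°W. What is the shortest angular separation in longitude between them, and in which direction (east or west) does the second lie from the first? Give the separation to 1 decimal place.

Raw difference: -83.7 − 19.4 = -103.1°.
Normalise into (−180°, 180°]: -103.1° stays -103.1°.
Negative ⇒ the second point lies to the west; separation 103.1°.

103.1° west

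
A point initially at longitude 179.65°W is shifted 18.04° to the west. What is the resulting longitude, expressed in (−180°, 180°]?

Start at -179.65°; shift −18.04° → -197.69°.
-197.69° lies outside (−180°, 180°]; add 360° → +162.31°.

162.31°E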